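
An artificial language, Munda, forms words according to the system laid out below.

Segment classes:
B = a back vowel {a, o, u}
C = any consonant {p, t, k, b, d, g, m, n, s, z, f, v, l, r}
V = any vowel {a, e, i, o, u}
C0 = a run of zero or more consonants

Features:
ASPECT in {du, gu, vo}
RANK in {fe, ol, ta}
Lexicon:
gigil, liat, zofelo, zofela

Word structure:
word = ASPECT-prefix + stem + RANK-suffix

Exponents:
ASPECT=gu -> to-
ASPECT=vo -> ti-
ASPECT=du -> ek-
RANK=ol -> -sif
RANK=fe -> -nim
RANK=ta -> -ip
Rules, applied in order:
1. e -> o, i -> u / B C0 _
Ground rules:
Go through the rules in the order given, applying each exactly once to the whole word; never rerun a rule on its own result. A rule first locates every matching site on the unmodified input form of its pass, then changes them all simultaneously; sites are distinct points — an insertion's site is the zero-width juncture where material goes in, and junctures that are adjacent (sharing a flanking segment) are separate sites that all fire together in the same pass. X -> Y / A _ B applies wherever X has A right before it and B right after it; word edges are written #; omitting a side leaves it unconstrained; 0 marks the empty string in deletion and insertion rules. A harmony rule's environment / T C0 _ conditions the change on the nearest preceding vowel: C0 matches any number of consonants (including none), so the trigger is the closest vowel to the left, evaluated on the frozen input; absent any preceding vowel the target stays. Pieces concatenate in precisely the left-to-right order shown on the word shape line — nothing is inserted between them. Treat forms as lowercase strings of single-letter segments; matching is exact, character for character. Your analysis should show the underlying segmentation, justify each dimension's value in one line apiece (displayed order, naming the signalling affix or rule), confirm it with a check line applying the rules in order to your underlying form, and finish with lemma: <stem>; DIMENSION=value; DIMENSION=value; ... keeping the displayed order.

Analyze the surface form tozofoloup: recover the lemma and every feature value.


underlying: to-zofelo-ip
ASPECT=gu - signalled by the affix to-
RANK=ta - signalled by the affix -ip
check: tozofeloip -> tozofoloup
lemma: zofelo; ASPECT=gu; RANK=ta


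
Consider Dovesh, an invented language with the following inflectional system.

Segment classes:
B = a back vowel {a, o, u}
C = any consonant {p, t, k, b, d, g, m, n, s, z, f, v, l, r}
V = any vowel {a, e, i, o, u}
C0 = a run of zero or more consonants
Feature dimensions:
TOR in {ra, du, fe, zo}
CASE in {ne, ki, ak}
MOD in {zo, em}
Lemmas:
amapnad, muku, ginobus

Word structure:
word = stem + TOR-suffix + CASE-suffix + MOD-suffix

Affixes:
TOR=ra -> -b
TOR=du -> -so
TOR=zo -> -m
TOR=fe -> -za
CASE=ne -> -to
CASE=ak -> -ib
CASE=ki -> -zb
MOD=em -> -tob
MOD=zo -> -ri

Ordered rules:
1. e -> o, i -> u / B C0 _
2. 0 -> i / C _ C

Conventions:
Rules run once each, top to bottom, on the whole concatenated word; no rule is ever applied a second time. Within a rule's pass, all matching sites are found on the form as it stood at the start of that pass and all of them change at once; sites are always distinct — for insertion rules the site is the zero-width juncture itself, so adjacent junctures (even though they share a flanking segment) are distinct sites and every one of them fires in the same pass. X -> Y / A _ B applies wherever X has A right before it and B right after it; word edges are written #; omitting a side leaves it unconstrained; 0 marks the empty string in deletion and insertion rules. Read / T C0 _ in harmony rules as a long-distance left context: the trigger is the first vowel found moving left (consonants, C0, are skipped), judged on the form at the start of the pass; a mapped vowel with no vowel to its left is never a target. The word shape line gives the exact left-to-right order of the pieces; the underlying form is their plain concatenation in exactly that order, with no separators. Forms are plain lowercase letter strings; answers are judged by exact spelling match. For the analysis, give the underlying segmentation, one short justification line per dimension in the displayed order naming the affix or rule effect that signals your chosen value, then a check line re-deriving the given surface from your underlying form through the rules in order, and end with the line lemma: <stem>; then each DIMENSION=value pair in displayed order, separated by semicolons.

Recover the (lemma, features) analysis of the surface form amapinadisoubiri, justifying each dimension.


underlying: amapnad-so-ib-ri
TOR=du - signalled by the affix -so
CASE=ak - signalled by the affix -ib
MOD=zo - signalled by the affix -ri
check: amapnadsoibri -> amapnadsoubri -> amapinadisoubiri
lemma: amapnad; TOR=du; CASE=ak; MOD=zo


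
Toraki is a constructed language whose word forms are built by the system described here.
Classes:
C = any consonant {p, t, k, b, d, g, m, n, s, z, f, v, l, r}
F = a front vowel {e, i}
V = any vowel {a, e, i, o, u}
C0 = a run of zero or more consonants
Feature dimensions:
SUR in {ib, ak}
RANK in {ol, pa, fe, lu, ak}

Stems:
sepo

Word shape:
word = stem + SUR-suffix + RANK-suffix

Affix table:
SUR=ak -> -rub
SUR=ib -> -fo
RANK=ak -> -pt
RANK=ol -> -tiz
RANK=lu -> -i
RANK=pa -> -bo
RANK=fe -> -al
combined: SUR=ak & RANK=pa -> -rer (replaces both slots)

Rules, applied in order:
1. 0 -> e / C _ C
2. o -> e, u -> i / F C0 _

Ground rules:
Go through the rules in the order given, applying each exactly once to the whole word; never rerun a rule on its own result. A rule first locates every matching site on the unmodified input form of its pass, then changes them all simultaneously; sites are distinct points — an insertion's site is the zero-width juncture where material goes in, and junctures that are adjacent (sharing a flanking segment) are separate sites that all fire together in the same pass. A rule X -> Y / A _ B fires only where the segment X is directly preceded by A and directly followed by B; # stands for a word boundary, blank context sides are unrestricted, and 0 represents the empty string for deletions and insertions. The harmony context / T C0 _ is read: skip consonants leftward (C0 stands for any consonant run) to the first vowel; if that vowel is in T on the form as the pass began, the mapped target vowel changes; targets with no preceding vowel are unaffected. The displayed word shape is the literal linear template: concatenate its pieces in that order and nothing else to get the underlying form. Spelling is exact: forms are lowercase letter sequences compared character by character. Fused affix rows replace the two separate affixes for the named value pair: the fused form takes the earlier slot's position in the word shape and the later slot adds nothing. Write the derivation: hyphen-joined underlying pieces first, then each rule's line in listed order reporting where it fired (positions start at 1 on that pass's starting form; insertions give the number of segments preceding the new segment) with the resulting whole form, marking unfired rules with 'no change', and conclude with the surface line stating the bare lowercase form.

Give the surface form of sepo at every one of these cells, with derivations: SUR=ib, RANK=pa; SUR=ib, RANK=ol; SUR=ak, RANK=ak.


cell SUR=ib, RANK=pa:
underlying: sepo-fo-bo
1. 0 -> e / C _ C: no change
2. o -> e, u -> i / F C0 _: fires at position(s) 4: sepefobo
surface: sepefobo

cell SUR=ib, RANK=ol:
underlying: sepo-fo-tiz
1. 0 -> e / C _ C: no change
2. o -> e, u -> i / F C0 _: fires at position(s) 4: sepefotiz
surface: sepefotiz

cell SUR=ak, RANK=ak:
underlying: sepo-rub-pt
1. 0 -> e / C _ C: inserts after position(s) 7, 8: seporubepet
2. o -> e, u -> i / F C0 _: fires at position(s) 4: seperubepet
surface: seperubepet


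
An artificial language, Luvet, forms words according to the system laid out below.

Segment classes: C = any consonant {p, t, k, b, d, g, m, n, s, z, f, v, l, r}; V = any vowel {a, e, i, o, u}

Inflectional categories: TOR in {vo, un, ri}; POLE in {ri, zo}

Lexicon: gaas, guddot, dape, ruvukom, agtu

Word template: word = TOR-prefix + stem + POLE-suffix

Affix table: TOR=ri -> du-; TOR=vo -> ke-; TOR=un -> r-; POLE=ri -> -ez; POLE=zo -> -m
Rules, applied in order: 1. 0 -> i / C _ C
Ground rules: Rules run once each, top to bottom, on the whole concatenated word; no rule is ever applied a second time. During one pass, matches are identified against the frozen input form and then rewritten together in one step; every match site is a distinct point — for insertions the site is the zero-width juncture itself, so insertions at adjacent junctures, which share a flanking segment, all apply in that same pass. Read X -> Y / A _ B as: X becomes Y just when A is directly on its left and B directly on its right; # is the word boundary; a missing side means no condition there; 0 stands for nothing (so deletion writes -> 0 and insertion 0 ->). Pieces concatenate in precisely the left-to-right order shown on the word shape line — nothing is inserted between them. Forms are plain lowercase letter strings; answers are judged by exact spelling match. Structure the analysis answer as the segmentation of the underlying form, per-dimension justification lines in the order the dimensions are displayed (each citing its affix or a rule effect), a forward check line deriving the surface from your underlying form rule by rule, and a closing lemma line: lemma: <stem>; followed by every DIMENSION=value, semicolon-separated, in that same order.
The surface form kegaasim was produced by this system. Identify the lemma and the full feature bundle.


underlying: ke-gaas-m
TOR=vo - signalled by the affix ke-
POLE=zo - signalled by the affix -m
check: kegaasm -> kegaasim
lemma: gaas; TOR=vo; POLE=zo


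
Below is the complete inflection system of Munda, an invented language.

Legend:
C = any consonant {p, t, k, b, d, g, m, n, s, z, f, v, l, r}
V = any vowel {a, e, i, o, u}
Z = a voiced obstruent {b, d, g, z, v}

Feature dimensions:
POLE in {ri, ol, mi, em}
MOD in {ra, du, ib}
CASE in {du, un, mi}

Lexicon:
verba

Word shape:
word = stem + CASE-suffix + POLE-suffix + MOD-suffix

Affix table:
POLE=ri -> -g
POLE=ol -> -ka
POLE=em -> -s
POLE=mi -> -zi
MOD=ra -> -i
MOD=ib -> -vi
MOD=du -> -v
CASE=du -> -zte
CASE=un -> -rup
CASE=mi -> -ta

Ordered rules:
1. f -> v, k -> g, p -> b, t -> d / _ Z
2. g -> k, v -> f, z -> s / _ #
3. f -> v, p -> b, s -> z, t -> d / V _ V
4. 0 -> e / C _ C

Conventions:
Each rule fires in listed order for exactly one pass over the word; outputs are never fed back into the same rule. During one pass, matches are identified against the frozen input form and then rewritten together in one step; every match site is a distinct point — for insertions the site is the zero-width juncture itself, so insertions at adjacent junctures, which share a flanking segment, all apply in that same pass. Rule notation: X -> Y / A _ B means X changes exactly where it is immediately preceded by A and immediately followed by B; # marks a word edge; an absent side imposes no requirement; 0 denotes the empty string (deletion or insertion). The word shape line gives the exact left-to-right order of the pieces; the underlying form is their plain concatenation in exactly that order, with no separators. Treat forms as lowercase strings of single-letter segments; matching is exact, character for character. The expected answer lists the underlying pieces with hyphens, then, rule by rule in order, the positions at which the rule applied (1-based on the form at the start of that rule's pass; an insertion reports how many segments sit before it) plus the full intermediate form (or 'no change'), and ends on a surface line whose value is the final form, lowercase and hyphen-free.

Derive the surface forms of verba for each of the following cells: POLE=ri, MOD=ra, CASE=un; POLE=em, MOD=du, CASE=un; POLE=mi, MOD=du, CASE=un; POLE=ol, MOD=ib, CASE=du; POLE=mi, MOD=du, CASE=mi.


cell POLE=ri, MOD=ra, CASE=un:
underlying: verba-rup-g-i
1. f -> v, k -> g, p -> b, t -> d / _ Z: fires at position(s) 8: verbarubgi
2. g -> k, v -> f, z -> s / _ #: no change
3. f -> v, p -> b, s -> z, t -> d / V _ V: no change
4. 0 -> e / C _ C: inserts after position(s) 3, 8: verebarubegi
surface: verebarubegi

cell POLE=em, MOD=du, CASE=un:
underlying: verba-rup-s-v
1. f -> v, k -> g, p -> b, t -> d / _ Z: no change
2. g -> k, v -> f, z -> s / _ #: fires at position(s) 10: verbarupsf
3. f -> v, p -> b, s -> z, t -> d / V _ V: no change
4. 0 -> e / C _ C: inserts after position(s) 3, 8, 9: verebarupesef
surface: verebarupesef

cell POLE=mi, MOD=du, CASE=un:
underlying: verba-rup-zi-v
1. f -> v, k -> g, p -> b, t -> d / _ Z: fires at position(s) 8: verbarubziv
2. g -> k, v -> f, z -> s / _ #: fires at position(s) 11: verbarubzif
3. f -> v, p -> b, s -> z, t -> d / V _ V: no change
4. 0 -> e / C _ C: inserts after position(s) 3, 8: verebarubezif
surface: verebarubezif

cell POLE=ol, MOD=ib, CASE=du:
underlying: verba-zte-ka-vi
1. f -> v, k -> g, p -> b, t -> d / _ Z: no change
2. g -> k, v -> f, z -> s / _ #: no change
3. f -> v, p -> b, s -> z, t -> d / V _ V: no change
4. 0 -> e / C _ C: inserts after position(s) 3, 6: verebazetekavi
surface: verebazetekavi

cell POLE=mi, MOD=du, CASE=mi:
underlying: verba-ta-zi-v
1. f -> v, k -> g, p -> b, t -> d / _ Z: no change
2. g -> k, v -> f, z -> s / _ #: fires at position(s) 10: verbatazif
3. f -> v, p -> b, s -> z, t -> d / V _ V: fires at position(s) 6: verbadazif
4. 0 -> e / C _ C: inserts after position(s) 3: verebadazif
surface: verebadazif


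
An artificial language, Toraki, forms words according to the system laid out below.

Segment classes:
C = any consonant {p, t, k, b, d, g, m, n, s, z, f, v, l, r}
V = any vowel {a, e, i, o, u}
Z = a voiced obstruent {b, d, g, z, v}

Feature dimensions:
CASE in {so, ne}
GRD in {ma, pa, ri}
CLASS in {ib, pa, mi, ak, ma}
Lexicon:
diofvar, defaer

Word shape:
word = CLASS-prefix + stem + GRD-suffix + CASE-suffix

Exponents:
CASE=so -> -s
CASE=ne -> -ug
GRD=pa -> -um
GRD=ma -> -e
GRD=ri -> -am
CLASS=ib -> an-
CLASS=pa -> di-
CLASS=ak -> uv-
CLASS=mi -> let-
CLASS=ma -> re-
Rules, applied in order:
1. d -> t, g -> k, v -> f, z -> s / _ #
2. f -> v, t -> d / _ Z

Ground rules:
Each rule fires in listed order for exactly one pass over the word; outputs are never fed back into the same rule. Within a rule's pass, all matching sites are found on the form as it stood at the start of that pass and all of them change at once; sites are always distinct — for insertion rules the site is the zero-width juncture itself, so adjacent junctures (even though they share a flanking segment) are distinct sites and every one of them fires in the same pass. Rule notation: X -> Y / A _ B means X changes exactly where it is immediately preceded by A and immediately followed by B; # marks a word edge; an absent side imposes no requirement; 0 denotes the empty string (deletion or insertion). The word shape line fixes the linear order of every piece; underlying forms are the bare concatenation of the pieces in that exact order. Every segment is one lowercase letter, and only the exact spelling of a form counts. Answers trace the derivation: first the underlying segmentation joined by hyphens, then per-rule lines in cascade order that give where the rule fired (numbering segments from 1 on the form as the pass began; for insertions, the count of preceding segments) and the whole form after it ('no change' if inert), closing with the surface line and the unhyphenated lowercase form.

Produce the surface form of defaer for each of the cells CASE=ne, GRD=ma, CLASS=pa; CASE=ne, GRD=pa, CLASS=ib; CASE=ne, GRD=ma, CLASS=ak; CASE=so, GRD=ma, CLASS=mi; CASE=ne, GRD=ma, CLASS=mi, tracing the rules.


cell CASE=ne, GRD=ma, CLASS=pa:
underlying: di-defaer-e-ug
1. d -> t, g -> k, v -> f, z -> s / _ #: fires at position(s) 11: didefaereuk
2. f -> v, t -> d / _ Z: no change
surface: didefaereuk

cell CASE=ne, GRD=pa, CLASS=ib:
underlying: an-defaer-um-ug
1. d -> t, g -> k, v -> f, z -> s / _ #: fires at position(s) 12: andefaerumuk
2. f -> v, t -> d / _ Z: no change
surface: andefaerumuk

cell CASE=ne, GRD=ma, CLASS=ak:
underlying: uv-defaer-e-ug
1. d -> t, g -> k, v -> f, z -> s / _ #: fires at position(s) 11: uvdefaereuk
2. f -> v, t -> d / _ Z: no change
surface: uvdefaereuk

cell CASE=so, GRD=ma, CLASS=mi:
underlying: let-defaer-e-s
1. d -> t, g -> k, v -> f, z -> s / _ #: no change
2. f -> v, t -> d / _ Z: fires at position(s) 3: leddefaeres
surface: leddefaeres

cell CASE=ne, GRD=ma, CLASS=mi:
underlying: let-defaer-e-ug
1. d -> t, g -> k, v -> f, z -> s / _ #: fires at position(s) 12: letdefaereuk
2. f -> v, t -> d / _ Z: fires at position(s) 3: leddefaereuk
surface: leddefaereuk


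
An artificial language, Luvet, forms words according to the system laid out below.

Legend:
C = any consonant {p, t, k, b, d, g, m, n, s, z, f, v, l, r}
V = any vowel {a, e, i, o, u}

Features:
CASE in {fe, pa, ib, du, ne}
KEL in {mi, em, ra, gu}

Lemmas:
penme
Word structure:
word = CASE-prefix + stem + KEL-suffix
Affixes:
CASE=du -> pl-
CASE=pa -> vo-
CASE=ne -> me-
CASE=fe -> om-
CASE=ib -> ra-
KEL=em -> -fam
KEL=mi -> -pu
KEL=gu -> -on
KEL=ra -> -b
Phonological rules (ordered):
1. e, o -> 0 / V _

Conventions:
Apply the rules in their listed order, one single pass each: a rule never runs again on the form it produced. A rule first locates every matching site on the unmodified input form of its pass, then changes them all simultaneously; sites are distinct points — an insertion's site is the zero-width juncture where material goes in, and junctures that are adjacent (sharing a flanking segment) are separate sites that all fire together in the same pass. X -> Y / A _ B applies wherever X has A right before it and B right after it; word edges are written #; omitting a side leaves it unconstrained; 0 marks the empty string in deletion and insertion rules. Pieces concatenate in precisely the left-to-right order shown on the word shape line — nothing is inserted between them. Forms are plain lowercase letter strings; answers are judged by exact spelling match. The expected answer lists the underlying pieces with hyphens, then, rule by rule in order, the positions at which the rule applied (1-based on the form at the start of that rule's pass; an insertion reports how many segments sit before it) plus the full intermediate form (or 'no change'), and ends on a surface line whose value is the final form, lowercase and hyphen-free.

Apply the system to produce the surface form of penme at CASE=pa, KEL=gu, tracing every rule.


underlying: vo-penme-on
1. e, o -> 0 / V _: fires at position(s) 8: vopenmen
surface: vopenmen


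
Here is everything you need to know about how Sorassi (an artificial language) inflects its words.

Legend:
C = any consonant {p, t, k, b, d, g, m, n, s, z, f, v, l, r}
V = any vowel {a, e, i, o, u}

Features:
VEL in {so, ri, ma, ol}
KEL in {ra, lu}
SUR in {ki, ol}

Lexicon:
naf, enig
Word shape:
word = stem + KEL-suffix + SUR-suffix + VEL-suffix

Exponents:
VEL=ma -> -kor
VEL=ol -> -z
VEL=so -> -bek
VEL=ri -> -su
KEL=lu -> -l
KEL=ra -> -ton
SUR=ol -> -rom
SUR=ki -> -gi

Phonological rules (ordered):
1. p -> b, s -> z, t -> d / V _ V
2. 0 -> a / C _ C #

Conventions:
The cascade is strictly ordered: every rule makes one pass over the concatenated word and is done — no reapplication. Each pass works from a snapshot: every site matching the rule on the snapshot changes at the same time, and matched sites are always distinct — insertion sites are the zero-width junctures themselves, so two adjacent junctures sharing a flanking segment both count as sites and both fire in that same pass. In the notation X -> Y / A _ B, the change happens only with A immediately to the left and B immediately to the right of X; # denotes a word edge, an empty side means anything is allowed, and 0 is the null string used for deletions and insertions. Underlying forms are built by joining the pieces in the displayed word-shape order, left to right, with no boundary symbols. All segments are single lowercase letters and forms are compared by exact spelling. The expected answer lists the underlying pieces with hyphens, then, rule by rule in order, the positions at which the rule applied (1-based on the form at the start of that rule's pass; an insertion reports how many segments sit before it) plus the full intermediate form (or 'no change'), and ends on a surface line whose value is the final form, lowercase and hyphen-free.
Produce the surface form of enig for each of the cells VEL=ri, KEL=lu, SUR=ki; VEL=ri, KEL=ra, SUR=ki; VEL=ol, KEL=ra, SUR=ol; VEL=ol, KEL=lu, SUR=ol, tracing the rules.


cell VEL=ri, KEL=lu, SUR=ki:
underlying: enig-l-gi-su
1. p -> b, s -> z, t -> d / V _ V: fires at position(s) 8: eniglgizu
2. 0 -> a / C _ C #: no change
surface: eniglgizu

cell VEL=ri, KEL=ra, SUR=ki:
underlying: enig-ton-gi-su
1. p -> b, s -> z, t -> d / V _ V: fires at position(s) 10: enigtongizu
2. 0 -> a / C _ C #: no change
surface: enigtongizu

cell VEL=ol, KEL=ra, SUR=ol:
underlying: enig-ton-rom-z
1. p -> b, s -> z, t -> d / V _ V: no change
2. 0 -> a / C _ C #: inserts after position(s) 10: enigtonromaz
surface: enigtonromaz

cell VEL=ol, KEL=lu, SUR=ol:
underlying: enig-l-rom-z
1. p -> b, s -> z, t -> d / V _ V: no change
2. 0 -> a / C _ C #: inserts after position(s) 8: eniglromaz
surface: eniglromaz


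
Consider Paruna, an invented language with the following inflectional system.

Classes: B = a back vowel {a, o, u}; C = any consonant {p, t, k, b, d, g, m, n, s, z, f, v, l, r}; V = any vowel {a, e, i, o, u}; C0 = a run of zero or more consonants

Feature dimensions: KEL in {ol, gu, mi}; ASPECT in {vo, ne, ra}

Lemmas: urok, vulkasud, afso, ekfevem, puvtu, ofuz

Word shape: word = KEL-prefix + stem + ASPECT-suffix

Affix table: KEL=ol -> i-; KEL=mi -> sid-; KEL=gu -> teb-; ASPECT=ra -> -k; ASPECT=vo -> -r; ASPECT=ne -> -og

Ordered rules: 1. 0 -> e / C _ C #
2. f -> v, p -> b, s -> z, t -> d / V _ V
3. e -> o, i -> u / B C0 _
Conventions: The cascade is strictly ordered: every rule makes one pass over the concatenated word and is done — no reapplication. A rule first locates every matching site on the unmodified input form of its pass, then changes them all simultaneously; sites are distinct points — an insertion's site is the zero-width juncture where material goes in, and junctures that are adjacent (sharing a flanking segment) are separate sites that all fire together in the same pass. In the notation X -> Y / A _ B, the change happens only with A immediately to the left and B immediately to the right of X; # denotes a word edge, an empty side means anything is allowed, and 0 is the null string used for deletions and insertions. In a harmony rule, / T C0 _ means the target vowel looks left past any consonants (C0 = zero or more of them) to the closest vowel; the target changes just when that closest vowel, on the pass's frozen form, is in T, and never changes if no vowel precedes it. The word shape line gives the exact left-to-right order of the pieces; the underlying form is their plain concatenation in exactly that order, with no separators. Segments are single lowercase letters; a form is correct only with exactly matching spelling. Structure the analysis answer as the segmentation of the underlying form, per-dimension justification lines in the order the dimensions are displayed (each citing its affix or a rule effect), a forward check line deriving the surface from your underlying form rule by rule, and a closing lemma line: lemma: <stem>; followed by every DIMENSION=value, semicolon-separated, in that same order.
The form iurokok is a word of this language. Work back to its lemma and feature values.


underlying: i-urok-k
KEL=ol - signalled by the affix i-
ASPECT=ra - signalled by the affix -k
check: iurokk -> iurokek -> iurokek -> iurokok
lemma: urok; KEL=ol; ASPECT=ra


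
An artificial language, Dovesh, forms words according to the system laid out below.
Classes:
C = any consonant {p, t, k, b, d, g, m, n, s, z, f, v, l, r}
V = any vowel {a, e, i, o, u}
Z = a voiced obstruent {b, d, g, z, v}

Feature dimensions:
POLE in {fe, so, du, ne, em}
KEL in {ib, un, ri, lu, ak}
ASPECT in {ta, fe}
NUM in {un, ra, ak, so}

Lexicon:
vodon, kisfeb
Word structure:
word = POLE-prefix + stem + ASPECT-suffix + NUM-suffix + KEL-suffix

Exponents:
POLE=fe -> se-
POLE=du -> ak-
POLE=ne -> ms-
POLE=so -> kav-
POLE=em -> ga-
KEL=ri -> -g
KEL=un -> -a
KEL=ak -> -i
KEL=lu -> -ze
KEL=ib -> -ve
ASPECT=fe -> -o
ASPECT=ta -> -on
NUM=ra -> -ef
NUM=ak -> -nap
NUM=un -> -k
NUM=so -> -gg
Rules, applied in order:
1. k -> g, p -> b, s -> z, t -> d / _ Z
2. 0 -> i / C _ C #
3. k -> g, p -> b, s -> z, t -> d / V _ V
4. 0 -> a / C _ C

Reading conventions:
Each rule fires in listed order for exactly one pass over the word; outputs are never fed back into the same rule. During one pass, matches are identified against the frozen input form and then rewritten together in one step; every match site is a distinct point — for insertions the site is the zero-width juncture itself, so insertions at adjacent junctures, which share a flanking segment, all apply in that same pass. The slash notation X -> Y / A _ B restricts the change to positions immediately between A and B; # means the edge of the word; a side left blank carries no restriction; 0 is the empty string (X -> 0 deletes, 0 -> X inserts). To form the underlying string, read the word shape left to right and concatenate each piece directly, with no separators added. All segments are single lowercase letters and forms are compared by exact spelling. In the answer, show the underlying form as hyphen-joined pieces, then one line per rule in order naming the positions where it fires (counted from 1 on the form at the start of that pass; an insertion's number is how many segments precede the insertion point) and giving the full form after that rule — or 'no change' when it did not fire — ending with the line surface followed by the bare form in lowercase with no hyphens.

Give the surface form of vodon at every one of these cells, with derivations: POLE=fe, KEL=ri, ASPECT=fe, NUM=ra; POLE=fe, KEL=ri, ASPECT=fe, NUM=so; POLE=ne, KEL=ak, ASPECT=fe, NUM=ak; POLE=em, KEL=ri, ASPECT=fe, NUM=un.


cell POLE=fe, KEL=ri, ASPECT=fe, NUM=ra:
underlying: se-vodon-o-ef-g
1. k -> g, p -> b, s -> z, t -> d / _ Z: no change
2. 0 -> i / C _ C #: inserts after position(s) 10: sevodonoefig
3. k -> g, p -> b, s -> z, t -> d / V _ V: no change
4. 0 -> a / C _ C: no change
surface: sevodonoefig

cell POLE=fe, KEL=ri, ASPECT=fe, NUM=so:
underlying: se-vodon-o-gg-g
1. k -> g, p -> b, s -> z, t -> d / _ Z: no change
2. 0 -> i / C _ C #: inserts after position(s) 10: sevodonoggig
3. k -> g, p -> b, s -> z, t -> d / V _ V: no change
4. 0 -> a / C _ C: inserts after position(s) 9: sevodonogagig
surface: sevodonogagig

cell POLE=ne, KEL=ak, ASPECT=fe, NUM=ak:
underlying: ms-vodon-o-nap-i
1. k -> g, p -> b, s -> z, t -> d / _ Z: fires at position(s) 2: mzvodononapi
2. 0 -> i / C _ C #: no change
3. k -> g, p -> b, s -> z, t -> d / V _ V: fires at position(s) 11: mzvodononabi
4. 0 -> a / C _ C: inserts after position(s) 1, 2: mazavodononabi
surface: mazavodononabi

cell POLE=em, KEL=ri, ASPECT=fe, NUM=un:
underlying: ga-vodon-o-k-g
1. k -> g, p -> b, s -> z, t -> d / _ Z: fires at position(s) 9: gavodonogg
2. 0 -> i / C _ C #: inserts after position(s) 9: gavodonogig
3. k -> g, p -> b, s -> z, t -> d / V _ V: no change
4. 0 -> a / C _ C: no change
surface: gavodonogig


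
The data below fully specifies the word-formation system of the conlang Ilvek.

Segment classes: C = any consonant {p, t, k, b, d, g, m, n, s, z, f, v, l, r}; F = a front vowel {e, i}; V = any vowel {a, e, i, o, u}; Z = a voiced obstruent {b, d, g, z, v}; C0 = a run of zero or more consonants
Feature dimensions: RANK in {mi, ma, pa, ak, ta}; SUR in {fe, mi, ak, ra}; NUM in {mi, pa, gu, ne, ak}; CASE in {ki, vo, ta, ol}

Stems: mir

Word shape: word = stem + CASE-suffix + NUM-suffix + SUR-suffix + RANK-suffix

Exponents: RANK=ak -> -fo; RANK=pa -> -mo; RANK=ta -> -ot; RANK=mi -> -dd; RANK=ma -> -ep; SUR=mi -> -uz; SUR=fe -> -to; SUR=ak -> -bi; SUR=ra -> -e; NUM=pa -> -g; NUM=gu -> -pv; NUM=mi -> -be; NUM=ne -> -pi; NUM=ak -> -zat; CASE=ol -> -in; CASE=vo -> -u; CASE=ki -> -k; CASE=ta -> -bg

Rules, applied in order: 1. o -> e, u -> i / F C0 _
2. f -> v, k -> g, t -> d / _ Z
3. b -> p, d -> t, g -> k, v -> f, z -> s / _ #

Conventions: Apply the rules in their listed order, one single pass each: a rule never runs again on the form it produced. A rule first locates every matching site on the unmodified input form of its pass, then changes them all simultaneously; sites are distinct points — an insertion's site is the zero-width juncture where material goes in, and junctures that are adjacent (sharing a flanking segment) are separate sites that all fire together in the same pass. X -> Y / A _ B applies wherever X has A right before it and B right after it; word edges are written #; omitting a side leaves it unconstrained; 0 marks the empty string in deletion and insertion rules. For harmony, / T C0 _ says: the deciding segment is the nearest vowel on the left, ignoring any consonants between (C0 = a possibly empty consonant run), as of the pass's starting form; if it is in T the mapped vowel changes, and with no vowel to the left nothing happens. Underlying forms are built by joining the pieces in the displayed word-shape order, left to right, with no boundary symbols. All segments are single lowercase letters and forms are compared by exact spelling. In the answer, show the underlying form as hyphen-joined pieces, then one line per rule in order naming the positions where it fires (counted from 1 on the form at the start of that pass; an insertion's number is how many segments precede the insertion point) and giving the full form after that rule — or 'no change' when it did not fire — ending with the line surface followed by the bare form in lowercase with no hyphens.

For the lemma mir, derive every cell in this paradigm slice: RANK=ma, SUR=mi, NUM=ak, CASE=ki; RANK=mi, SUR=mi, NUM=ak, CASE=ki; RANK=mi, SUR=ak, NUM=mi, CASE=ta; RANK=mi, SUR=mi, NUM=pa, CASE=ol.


cell RANK=ma, SUR=mi, NUM=ak, CASE=ki:
underlying: mir-k-zat-uz-ep
1. o -> e, u -> i / F C0 _: no change
2. f -> v, k -> g, t -> d / _ Z: fires at position(s) 4: mirgzatuzep
3. b -> p, d -> t, g -> k, v -> f, z -> s / _ #: no change
surface: mirgzatuzep

cell RANK=mi, SUR=mi, NUM=ak, CASE=ki:
underlying: mir-k-zat-uz-dd
1. o -> e, u -> i / F C0 _: no change
2. f -> v, k -> g, t -> d / _ Z: fires at position(s) 4: mirgzatuzdd
3. b -> p, d -> t, g -> k, v -> f, z -> s / _ #: fires at position(s) 11: mirgzatuzdt
surface: mirgzatuzdt

cell RANK=mi, SUR=ak, NUM=mi, CASE=ta:
underlying: mir-bg-be-bi-dd
1. o -> e, u -> i / F C0 _: no change
2. f -> v, k -> g, t -> d / _ Z: no change
3. b -> p, d -> t, g -> k, v -> f, z -> s / _ #: fires at position(s) 11: mirbgbebidt
surface: mirbgbebidt

cell RANK=mi, SUR=mi, NUM=pa, CASE=ol:
underlying: mir-in-g-uz-dd
1. o -> e, u -> i / F C0 _: fires at position(s) 7: miringizdd
2. f -> v, k -> g, t -> d / _ Z: no change
3. b -> p, d -> t, g -> k, v -> f, z -> s / _ #: fires at position(s) 10: miringizdt
surface: miringizdt


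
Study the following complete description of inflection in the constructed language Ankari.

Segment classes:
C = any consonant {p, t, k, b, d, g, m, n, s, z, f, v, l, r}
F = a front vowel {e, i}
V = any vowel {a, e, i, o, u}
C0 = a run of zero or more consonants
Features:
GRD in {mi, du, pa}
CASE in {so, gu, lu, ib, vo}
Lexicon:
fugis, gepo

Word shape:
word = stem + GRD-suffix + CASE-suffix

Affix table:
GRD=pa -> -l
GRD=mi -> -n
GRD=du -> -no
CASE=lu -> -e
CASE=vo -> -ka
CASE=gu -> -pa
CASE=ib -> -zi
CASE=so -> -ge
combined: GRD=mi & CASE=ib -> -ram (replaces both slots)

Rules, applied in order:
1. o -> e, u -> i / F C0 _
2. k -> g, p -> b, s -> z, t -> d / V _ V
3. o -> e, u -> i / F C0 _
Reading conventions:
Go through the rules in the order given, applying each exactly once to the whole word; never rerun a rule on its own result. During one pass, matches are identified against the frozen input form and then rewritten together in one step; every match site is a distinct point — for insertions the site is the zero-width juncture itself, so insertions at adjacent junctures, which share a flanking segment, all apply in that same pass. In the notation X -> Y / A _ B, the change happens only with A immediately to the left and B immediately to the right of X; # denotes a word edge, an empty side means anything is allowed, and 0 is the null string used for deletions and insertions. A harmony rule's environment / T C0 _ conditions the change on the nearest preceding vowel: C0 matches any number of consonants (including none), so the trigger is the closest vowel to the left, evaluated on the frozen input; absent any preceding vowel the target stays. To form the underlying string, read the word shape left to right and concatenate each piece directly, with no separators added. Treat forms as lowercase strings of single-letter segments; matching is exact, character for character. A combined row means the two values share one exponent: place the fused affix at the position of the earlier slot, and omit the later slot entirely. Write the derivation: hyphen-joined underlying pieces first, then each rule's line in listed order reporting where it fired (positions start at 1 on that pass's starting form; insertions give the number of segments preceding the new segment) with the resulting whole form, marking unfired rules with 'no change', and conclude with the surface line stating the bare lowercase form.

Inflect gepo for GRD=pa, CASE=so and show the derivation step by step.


underlying: gepo-l-ge
1. o -> e, u -> i / F C0 _: fires at position(s) 4: gepelge
2. k -> g, p -> b, s -> z, t -> d / V _ V: fires at position(s) 3: gebelge
3. o -> e, u -> i / F C0 _: no change
surface: gebelge


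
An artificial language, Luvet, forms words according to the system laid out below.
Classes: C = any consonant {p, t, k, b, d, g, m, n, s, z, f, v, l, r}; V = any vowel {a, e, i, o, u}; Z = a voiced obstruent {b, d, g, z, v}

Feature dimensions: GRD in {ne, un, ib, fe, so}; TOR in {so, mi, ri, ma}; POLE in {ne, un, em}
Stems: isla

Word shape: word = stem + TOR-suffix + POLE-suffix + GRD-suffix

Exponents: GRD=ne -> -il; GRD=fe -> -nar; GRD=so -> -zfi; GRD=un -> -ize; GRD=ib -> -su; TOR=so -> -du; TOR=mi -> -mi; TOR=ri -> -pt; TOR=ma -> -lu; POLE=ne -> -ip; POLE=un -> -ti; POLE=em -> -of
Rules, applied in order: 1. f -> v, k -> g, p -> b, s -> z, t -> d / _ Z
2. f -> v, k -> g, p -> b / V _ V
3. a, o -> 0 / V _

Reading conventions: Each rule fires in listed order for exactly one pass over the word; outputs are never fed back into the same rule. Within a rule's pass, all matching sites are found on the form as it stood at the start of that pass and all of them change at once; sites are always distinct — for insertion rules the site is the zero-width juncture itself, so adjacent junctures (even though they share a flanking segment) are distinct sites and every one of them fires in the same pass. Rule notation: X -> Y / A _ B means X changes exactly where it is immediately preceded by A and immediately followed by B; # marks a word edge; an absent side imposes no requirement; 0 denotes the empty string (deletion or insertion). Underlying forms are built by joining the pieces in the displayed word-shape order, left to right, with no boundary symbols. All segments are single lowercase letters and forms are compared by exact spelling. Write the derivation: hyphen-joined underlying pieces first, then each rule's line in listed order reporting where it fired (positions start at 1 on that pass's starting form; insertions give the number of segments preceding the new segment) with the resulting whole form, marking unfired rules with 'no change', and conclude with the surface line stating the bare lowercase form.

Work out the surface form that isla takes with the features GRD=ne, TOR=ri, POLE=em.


underlying: isla-pt-of-il
1. f -> v, k -> g, p -> b, s -> z, t -> d / _ Z: no change
2. f -> v, k -> g, p -> b / V _ V: fires at position(s) 8: islaptovil
3. a, o -> 0 / V _: no change
surface: islaptovil


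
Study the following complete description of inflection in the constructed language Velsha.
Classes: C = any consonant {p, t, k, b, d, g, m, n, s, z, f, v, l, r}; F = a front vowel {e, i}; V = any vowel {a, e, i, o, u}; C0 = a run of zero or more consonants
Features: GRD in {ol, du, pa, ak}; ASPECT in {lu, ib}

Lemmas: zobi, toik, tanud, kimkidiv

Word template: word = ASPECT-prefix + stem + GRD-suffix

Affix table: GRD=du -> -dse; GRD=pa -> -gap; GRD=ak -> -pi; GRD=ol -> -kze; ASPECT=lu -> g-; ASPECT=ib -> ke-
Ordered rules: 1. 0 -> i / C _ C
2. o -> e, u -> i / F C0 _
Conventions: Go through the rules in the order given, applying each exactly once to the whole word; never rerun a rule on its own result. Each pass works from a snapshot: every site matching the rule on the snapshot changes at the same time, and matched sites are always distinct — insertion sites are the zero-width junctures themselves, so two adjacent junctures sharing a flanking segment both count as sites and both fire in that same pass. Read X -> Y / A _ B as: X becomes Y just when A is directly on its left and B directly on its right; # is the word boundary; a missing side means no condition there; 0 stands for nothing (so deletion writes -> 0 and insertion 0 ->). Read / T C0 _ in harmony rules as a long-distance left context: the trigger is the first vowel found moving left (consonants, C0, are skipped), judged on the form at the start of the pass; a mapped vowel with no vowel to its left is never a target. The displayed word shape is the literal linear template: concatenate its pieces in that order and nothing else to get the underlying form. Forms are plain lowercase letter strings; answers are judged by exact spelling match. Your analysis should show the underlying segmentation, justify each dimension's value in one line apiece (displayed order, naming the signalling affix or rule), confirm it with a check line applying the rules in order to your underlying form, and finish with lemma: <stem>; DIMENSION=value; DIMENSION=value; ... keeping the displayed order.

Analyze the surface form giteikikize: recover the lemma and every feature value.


underlying: g-toik-kze
GRD=ol - signalled by the affix -kze
ASPECT=lu - signalled by the affix g-
check: gtoikkze -> gitoikikize -> giteikikize
lemma: toik; GRD=ol; ASPECT=lu


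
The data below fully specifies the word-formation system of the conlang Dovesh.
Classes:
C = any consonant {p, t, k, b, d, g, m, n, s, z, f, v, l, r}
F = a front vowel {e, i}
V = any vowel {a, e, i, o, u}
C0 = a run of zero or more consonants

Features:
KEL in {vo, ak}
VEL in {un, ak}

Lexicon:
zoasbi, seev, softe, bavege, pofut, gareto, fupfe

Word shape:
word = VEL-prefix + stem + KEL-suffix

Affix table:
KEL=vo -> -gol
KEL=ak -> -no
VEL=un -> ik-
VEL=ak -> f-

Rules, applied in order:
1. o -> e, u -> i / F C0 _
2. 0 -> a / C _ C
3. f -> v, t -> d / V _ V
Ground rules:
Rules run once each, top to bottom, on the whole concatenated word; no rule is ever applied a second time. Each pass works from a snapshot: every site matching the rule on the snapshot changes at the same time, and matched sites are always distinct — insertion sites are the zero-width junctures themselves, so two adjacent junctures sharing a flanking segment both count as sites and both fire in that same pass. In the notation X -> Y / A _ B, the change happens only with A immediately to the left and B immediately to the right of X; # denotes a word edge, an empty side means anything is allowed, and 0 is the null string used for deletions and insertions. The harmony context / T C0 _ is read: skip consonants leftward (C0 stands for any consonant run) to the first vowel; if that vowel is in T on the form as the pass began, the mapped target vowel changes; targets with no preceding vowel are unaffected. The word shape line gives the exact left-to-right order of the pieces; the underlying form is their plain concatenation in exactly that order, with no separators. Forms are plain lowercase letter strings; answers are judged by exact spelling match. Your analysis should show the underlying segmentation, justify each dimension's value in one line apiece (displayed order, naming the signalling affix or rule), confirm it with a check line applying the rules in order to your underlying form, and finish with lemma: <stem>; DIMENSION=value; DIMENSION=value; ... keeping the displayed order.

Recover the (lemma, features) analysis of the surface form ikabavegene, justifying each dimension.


underlying: ik-bavege-no
KEL=ak - signalled by the affix -no
VEL=un - signalled by the affix ik-
check: ikbavegeno -> ikbavegene -> ikabavegene -> ikabavegene
lemma: bavege; KEL=ak; VEL=un
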